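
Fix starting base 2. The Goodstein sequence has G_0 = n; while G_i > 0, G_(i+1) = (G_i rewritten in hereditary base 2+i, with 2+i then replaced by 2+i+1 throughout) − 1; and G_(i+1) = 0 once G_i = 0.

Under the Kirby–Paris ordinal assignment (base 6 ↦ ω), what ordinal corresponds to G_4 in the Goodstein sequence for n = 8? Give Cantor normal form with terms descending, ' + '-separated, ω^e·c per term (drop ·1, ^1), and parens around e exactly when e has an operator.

ω^ω·2 + ω^2·2 + ω + 5

G_0=8  [base 2] 2^(2 + 1)  →[2↦3]→  3^(3 + 1) = 81  −1 ⇒ G_1=80
G_1=80  [base 3] 2·3^3 + 2·3^2 + 2·3 + 2  →[3↦4]→  2·4^4 + 2·4^2 + 2·4 + 2 = 554  −1 ⇒ G_2=553
G_2=553  [base 4] 2·4^4 + 2·4^2 + 2·4 + 1  →[4↦5]→  2·5^5 + 2·5^2 + 2·5 + 1 = 6311  −1 ⇒ G_3=6310
G_3=6310  [base 5] 2·5^5 + 2·5^2 + 2·5  →[5↦6]→  2·6^6 + 2·6^2 + 2·6 = 93396  −1 ⇒ G_4=93395
G_4=93395  [base 6] 2·6^6 + 2·6^2 + 6 + 5  →[6↦7]→  2·7^7 + 2·7^2 + 7 + 5 = 1647196  −1 ⇒ G_5=1647195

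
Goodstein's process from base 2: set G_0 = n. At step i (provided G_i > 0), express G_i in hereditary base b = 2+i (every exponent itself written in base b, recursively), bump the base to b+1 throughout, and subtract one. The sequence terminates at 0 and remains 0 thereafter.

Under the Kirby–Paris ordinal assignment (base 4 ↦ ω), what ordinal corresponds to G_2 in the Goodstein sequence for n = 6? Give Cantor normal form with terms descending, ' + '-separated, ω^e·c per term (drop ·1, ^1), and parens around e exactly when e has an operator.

ω^ω + 1

6 —HB2→ 2^2 + 2 —bump→ 3^3 + 3 = 30 —(−1)→ 29
29 —HB3→ 3^3 + 2 —bump→ 4^4 + 2 = 258 —(−1)→ 257
257 —HB4→ 4^4 + 1 —bump→ 5^5 + 1 = 3126 —(−1)→ 3125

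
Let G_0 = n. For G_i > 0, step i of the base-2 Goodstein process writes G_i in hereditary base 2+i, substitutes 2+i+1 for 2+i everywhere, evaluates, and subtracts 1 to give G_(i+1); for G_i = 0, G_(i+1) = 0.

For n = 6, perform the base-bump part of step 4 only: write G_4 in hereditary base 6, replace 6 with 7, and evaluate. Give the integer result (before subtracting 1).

98040

base 2: 6 = 2^2 + 2; at 3: 3^3 + 3 = 30; next = 29
base 3: 29 = 3^3 + 2; at 4: 4^4 + 2 = 258; next = 257
base 4: 257 = 4^4 + 1; at 5: 5^5 + 1 = 3126; next = 3125
base 5: 3125 = 5^5; at 6: 6^6 = 46656; next = 46655
base 6: 46655 = 5·6^5 + 5·6^4 + 5·6^3 + 5·6^2 + 5·6 + 5; at 7: 5·7^5 + 5·7^4 + 5·7^3 + 5·7^2 + 5·7 + 5 = 98040; next = 98039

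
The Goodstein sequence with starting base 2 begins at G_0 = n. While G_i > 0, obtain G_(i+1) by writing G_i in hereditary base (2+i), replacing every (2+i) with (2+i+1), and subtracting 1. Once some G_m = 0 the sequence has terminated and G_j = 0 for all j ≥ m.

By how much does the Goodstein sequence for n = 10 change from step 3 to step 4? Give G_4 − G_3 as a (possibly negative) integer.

G_0=10  [base 2] 2^(2 + 1) + 2  →[2↦3]→  3^(3 + 1) + 3 = 84  −1 ⇒ G_1=83
G_1=83  [base 3] 3^(3 + 1) + 2  →[3↦4]→  4^(4 + 1) + 2 = 1026  −1 ⇒ G_2=1025
G_2=1025  [base 4] 4^(4 + 1) + 1  →[4↦5]→  5^(5 + 1) + 1 = 15626  −1 ⇒ G_3=15625
G_3=15625  [base 5] 5^(5 + 1)  →[5↦6]→  6^(6 + 1) = 279936  −1 ⇒ G_4=279935

264310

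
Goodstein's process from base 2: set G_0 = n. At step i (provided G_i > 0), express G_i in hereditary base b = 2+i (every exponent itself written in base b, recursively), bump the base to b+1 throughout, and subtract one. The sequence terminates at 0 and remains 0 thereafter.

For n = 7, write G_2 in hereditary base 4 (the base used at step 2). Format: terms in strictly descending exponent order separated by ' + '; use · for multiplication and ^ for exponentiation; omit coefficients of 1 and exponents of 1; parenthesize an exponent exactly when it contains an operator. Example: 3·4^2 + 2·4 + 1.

(0) 7|_2 = 2^2 + 2 + 1 ↦ 3^3 + 3 + 1|_3 = 31 ⇒ 30
(1) 30|_3 = 3^3 + 3 ↦ 4^4 + 4|_4 = 260 ⇒ 259

4^4 + 3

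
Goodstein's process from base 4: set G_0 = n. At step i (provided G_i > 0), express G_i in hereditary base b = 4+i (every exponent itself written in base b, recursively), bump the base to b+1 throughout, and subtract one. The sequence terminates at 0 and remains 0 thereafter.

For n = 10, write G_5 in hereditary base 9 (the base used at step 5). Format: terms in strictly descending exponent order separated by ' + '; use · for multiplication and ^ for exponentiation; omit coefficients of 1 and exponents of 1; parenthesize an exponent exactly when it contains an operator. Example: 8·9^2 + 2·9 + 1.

9 + 4

base 4: 10 = 2·4 + 2; at 5: 2·5 + 2 = 12; next = 11
base 5: 11 = 2·5 + 1; at 6: 2·6 + 1 = 13; next = 12
base 6: 12 = 2·6; at 7: 2·7 = 14; next = 13
base 7: 13 = 7 + 6; at 8: 8 + 6 = 14; next = 13
base 8: 13 = 8 + 5; at 9: 9 + 5 = 14; next = 13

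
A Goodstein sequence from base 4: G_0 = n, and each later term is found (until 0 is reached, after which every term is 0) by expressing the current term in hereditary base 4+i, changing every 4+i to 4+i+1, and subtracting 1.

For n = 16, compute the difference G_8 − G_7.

2

[0] 16 ≡ 4^2 (base 4). Lift 5: 25. −1: 24.
[1] 24 ≡ 4·5 + 4 (base 5). Lift 6: 28. −1: 27.
[2] 27 ≡ 4·6 + 3 (base 6). Lift 7: 31. −1: 30.
[3] 30 ≡ 4·7 + 2 (base 7). Lift 8: 34. −1: 33.
[4] 33 ≡ 4·8 + 1 (base 8). Lift 9: 37. −1: 36.
[5] 36 ≡ 4·9 (base 9). Lift 10: 40. −1: 39.
[6] 39 ≡ 3·10 + 9 (base 10). Lift 11: 42. −1: 41.
[7] 41 ≡ 3·11 + 8 (base 11). Lift 12: 44. −1: 43.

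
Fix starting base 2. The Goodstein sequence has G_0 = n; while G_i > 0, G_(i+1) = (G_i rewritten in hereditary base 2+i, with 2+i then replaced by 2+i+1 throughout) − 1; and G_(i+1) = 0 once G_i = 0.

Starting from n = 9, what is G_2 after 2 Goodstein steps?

1023

step 0: 9 = 2^(2 + 1) + 1; sub 3 for 2: 3^(3 + 1) + 1; = 82; G_1 = 82−1 = 81
step 1: 81 = 3^(3 + 1); sub 4 for 3: 4^(4 + 1); = 1024; G_2 = 1024−1 = 1023
step 2: 1023 = 3·4^4 + 3·4^3 + 3·4^2 + 3·4 + 3; sub 5 for 4: 3·5^5 + 3·5^3 + 3·5^2 + 3·5 + 3; = 9843; G_3 = 9843−1 = 9842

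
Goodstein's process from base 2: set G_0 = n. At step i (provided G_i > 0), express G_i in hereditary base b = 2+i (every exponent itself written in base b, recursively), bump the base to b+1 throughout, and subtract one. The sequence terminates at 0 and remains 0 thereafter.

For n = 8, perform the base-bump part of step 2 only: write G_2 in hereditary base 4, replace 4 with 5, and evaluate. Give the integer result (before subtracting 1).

G_0=8  [base 2] 2^(2 + 1)  →[2↦3]→  3^(3 + 1) = 81  −1 ⇒ G_1=80
G_1=80  [base 3] 2·3^3 + 2·3^2 + 2·3 + 2  →[3↦4]→  2·4^4 + 2·4^2 + 2·4 + 2 = 554  −1 ⇒ G_2=553
G_2=553  [base 4] 2·4^4 + 2·4^2 + 2·4 + 1  →[4↦5]→  2·5^5 + 2·5^2 + 2·5 + 1 = 6311  −1 ⇒ G_3=6310

6311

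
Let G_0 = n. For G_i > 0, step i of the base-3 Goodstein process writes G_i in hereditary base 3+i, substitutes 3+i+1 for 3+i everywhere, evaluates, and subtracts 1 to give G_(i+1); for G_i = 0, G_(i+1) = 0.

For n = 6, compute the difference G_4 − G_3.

(0) 6|_3 = 2·3 ↦ 2·4|_4 = 8 ⇒ 7
(1) 7|_4 = 4 + 3 ↦ 5 + 3|_5 = 8 ⇒ 7
(2) 7|_5 = 5 + 2 ↦ 6 + 2|_6 = 8 ⇒ 7
(3) 7|_6 = 6 + 1 ↦ 7 + 1|_7 = 8 ⇒ 7

0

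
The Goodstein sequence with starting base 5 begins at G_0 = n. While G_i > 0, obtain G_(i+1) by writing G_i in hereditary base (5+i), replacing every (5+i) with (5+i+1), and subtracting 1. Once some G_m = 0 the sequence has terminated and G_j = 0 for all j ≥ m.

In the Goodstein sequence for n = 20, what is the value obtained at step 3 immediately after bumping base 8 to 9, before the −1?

30

(0) 20|_5 = 4·5 ↦ 4·6|_6 = 24 ⇒ 23
(1) 23|_6 = 3·6 + 5 ↦ 3·7 + 5|_7 = 26 ⇒ 25
(2) 25|_7 = 3·7 + 4 ↦ 3·8 + 4|_8 = 28 ⇒ 27
(3) 27|_8 = 3·8 + 3 ↦ 3·9 + 3|_9 = 30 ⇒ 29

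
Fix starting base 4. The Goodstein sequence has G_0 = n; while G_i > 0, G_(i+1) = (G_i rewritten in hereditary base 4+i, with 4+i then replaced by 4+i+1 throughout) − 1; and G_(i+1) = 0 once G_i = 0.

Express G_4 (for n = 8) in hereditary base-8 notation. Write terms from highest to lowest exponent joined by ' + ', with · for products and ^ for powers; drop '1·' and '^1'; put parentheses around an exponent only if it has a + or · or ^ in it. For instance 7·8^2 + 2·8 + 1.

i=0: 8 = 2·4 (b=4); 4→5: 2·5 = 10; 10−1 = 9
i=1: 9 = 5 + 4 (b=5); 5→6: 6 + 4 = 10; 10−1 = 9
i=2: 9 = 6 + 3 (b=6); 6→7: 7 + 3 = 10; 10−1 = 9
i=3: 9 = 7 + 2 (b=7); 7→8: 8 + 2 = 10; 10−1 = 9
i=4: 9 = 8 + 1 (b=8); 8→9: 9 + 1 = 10; 10−1 = 9

8 + 1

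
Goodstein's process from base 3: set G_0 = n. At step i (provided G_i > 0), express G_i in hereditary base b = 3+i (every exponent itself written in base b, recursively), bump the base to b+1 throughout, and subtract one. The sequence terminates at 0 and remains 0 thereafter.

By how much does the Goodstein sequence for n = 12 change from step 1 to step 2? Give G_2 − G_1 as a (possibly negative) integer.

8

(0) 12|_3 = 3^2 + 3 ↦ 4^2 + 4|_4 = 20 ⇒ 19
(1) 19|_4 = 4^2 + 3 ↦ 5^2 + 3|_5 = 28 ⇒ 27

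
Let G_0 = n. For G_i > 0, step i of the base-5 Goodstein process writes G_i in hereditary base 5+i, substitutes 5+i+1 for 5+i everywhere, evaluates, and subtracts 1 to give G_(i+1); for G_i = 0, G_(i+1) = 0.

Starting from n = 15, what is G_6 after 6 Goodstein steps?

22

[0] 15 ≡ 3·5 (base 5). Lift 6: 18. −1: 17.
[1] 17 ≡ 2·6 + 5 (base 6). Lift 7: 19. −1: 18.
[2] 18 ≡ 2·7 + 4 (base 7). Lift 8: 20. −1: 19.
[3] 19 ≡ 2·8 + 3 (base 8). Lift 9: 21. −1: 20.
[4] 20 ≡ 2·9 + 2 (base 9). Lift 10: 22. −1: 21.
[5] 21 ≡ 2·10 + 1 (base 10). Lift 11: 23. −1: 22.
[6] 22 ≡ 2·11 (base 11). Lift 12: 24. −1: 23.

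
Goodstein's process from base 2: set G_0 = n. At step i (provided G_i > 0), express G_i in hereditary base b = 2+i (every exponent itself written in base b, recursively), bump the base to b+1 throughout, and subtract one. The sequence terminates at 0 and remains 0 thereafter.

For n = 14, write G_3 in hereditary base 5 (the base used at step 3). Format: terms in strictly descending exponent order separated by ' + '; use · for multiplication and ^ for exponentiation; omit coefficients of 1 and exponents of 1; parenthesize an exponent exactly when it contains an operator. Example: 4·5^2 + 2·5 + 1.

G_0 = 14. HB_2(14) = 2^(2 + 1) + 2^2 + 2. Bump = 111. G_1 = 110.
G_1 = 110. HB_3(110) = 3^(3 + 1) + 3^3 + 2. Bump = 1282. G_2 = 1281.
G_2 = 1281. HB_4(1281) = 4^(4 + 1) + 4^4 + 1. Bump = 18751. G_3 = 18750.
G_3 = 18750. HB_5(18750) = 5^(5 + 1) + 5^5. Bump = 326592. G_4 = 326591.

5^(5 + 1) + 5^5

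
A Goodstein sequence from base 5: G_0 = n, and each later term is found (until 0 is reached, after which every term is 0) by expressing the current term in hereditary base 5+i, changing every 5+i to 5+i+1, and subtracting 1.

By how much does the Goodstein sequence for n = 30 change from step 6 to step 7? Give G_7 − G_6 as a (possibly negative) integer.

step 0: 30 = 5^2 + 5; sub 6 for 5: 6^2 + 6; = 42; G_1 = 42−1 = 41
step 1: 41 = 6^2 + 5; sub 7 for 6: 7^2 + 5; = 54; G_2 = 54−1 = 53
step 2: 53 = 7^2 + 4; sub 8 for 7: 8^2 + 4; = 68; G_3 = 68−1 = 67
step 3: 67 = 8^2 + 3; sub 9 for 8: 9^2 + 3; = 84; G_4 = 84−1 = 83
step 4: 83 = 9^2 + 2; sub 10 for 9: 10^2 + 2; = 102; G_5 = 102−1 = 101
step 5: 101 = 10^2 + 1; sub 11 for 10: 11^2 + 1; = 122; G_6 = 122−1 = 121
step 6: 121 = 11^2; sub 12 for 11: 12^2; = 144; G_7 = 144−1 = 143

22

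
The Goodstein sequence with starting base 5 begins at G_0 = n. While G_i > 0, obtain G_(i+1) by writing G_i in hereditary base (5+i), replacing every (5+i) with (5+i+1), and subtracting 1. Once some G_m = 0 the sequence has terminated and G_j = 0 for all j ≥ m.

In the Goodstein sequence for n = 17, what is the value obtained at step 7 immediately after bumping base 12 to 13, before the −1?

29

[0] 17 ≡ 3·5 + 2 (base 5). Lift 6: 20. −1: 19.
[1] 19 ≡ 3·6 + 1 (base 6). Lift 7: 22. −1: 21.
[2] 21 ≡ 3·7 (base 7). Lift 8: 24. −1: 23.
[3] 23 ≡ 2·8 + 7 (base 8). Lift 9: 25. −1: 24.
[4] 24 ≡ 2·9 + 6 (base 9). Lift 10: 26. −1: 25.
[5] 25 ≡ 2·10 + 5 (base 10). Lift 11: 27. −1: 26.
[6] 26 ≡ 2·11 + 4 (base 11). Lift 12: 28. −1: 27.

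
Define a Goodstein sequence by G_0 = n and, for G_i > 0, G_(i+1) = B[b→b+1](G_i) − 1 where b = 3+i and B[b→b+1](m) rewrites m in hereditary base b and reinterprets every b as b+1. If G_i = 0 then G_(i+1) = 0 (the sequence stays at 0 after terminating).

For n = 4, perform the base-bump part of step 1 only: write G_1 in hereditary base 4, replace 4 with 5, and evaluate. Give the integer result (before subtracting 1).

5

(0) 4|_3 = 3 + 1 ↦ 4 + 1|_4 = 5 ⇒ 4
(1) 4|_4 = 4 ↦ 5|_5 = 5 ⇒ 4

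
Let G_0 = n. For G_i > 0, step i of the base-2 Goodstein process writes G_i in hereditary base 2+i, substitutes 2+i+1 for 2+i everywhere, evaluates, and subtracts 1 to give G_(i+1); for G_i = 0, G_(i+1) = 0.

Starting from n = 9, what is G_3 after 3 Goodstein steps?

9842

base 2: 9 = 2^(2 + 1) + 1; at 3: 3^(3 + 1) + 1 = 82; next = 81
base 3: 81 = 3^(3 + 1); at 4: 4^(4 + 1) = 1024; next = 1023
base 4: 1023 = 3·4^4 + 3·4^3 + 3·4^2 + 3·4 + 3; at 5: 3·5^5 + 3·5^3 + 3·5^2 + 3·5 + 3 = 9843; next = 9842
base 5: 9842 = 3·5^5 + 3·5^3 + 3·5^2 + 3·5 + 2; at 6: 3·6^6 + 3·6^3 + 3·6^2 + 3·6 + 2 = 140744; next = 140743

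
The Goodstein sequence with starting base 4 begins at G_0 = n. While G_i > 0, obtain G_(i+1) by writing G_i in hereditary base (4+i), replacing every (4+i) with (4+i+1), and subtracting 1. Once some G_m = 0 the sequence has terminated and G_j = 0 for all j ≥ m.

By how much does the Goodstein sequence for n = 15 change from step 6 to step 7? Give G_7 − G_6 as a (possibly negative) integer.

1

i=0: 15 = 3·4 + 3 (b=4); 4→5: 3·5 + 3 = 18; 18−1 = 17
i=1: 17 = 3·5 + 2 (b=5); 5→6: 3·6 + 2 = 20; 20−1 = 19
i=2: 19 = 3·6 + 1 (b=6); 6→7: 3·7 + 1 = 22; 22−1 = 21
i=3: 21 = 3·7 (b=7); 7→8: 3·8 = 24; 24−1 = 23
i=4: 23 = 2·8 + 7 (b=8); 8→9: 2·9 + 7 = 25; 25−1 = 24
i=5: 24 = 2·9 + 6 (b=9); 9→10: 2·10 + 6 = 26; 26−1 = 25
i=6: 25 = 2·10 + 5 (b=10); 10→11: 2·11 + 5 = 27; 27−1 = 26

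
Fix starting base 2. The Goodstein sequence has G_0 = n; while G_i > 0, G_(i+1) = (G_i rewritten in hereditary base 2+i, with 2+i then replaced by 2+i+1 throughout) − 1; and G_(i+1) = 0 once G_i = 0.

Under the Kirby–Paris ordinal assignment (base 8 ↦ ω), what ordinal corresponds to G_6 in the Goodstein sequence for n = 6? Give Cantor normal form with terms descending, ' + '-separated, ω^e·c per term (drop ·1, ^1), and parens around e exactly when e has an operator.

ω^5·5 + ω^4·5 + ω^3·5 + ω^2·5 + ω·5 + 3

base 2: 6 = 2^2 + 2; at 3: 3^3 + 3 = 30; next = 29
base 3: 29 = 3^3 + 2; at 4: 4^4 + 2 = 258; next = 257
base 4: 257 = 4^4 + 1; at 5: 5^5 + 1 = 3126; next = 3125
base 5: 3125 = 5^5; at 6: 6^6 = 46656; next = 46655
base 6: 46655 = 5·6^5 + 5·6^4 + 5·6^3 + 5·6^2 + 5·6 + 5; at 7: 5·7^5 + 5·7^4 + 5·7^3 + 5·7^2 + 5·7 + 5 = 98040; next = 98039
base 7: 98039 = 5·7^5 + 5·7^4 + 5·7^3 + 5·7^2 + 5·7 + 4; at 8: 5·8^5 + 5·8^4 + 5·8^3 + 5·8^2 + 5·8 + 4 = 187244; next = 187243
base 8: 187243 = 5·8^5 + 5·8^4 + 5·8^3 + 5·8^2 + 5·8 + 3; at 9: 5·9^5 + 5·9^4 + 5·9^3 + 5·9^2 + 5·9 + 3 = 332148; next = 332147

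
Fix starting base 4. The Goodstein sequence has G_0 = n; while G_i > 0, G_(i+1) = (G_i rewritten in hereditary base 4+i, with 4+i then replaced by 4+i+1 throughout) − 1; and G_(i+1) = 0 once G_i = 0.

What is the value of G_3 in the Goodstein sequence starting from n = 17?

17 —HB4→ 4^2 + 1 —bump→ 5^2 + 1 = 26 —(−1)→ 25
25 —HB5→ 5^2 —bump→ 6^2 = 36 —(−1)→ 35
35 —HB6→ 5·6 + 5 —bump→ 5·7 + 5 = 40 —(−1)→ 39

39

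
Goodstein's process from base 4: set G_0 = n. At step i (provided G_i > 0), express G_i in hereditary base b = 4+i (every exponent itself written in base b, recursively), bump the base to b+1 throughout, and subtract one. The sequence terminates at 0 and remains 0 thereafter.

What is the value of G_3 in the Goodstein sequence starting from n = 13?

18

G_0=13  [base 4] 3·4 + 1  →[4↦5]→  3·5 + 1 = 16  −1 ⇒ G_1=15
G_1=15  [base 5] 3·5  →[5↦6]→  3·6 = 18  −1 ⇒ G_2=17
G_2=17  [base 6] 2·6 + 5  →[6↦7]→  2·7 + 5 = 19  −1 ⇒ G_3=18
G_3=18  [base 7] 2·7 + 4  →[7↦8]→  2·8 + 4 = 20  −1 ⇒ G_4=19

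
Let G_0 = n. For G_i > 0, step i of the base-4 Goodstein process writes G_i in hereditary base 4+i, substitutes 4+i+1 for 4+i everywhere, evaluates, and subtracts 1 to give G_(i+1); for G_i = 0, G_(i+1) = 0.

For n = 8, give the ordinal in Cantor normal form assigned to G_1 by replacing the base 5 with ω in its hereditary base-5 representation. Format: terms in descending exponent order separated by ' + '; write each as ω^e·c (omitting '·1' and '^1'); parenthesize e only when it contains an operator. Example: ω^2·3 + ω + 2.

ω + 4

i=0: 8 = 2·4 (b=4); 4→5: 2·5 = 10; 10−1 = 9
i=1: 9 = 5 + 4 (b=5); 5→6: 6 + 4 = 10; 10−1 = 9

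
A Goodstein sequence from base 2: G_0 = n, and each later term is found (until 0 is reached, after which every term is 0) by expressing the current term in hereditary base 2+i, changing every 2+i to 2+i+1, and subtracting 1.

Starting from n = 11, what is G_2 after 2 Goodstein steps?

1027

(0) 11|_2 = 2^(2 + 1) + 2 + 1 ↦ 3^(3 + 1) + 3 + 1|_3 = 85 ⇒ 84
(1) 84|_3 = 3^(3 + 1) + 3 ↦ 4^(4 + 1) + 4|_4 = 1028 ⇒ 1027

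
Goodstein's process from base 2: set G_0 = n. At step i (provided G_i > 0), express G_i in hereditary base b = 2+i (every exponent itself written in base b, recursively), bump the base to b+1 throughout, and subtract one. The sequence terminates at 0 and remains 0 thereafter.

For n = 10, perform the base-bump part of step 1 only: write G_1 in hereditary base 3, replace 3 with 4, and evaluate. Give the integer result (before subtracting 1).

1026

base 2: 10 = 2^(2 + 1) + 2; at 3: 3^(3 + 1) + 3 = 84; next = 83
base 3: 83 = 3^(3 + 1) + 2; at 4: 4^(4 + 1) + 2 = 1026; next = 1025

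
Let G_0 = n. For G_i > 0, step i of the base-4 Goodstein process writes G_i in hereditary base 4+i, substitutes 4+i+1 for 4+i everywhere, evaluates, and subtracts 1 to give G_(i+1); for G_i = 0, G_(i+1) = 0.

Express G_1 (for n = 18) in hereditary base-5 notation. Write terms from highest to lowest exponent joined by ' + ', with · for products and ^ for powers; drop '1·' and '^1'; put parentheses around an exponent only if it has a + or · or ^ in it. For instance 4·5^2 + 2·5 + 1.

5^2 + 1

(0) 18|_4 = 4^2 + 2 ↦ 5^2 + 2|_5 = 27 ⇒ 26
(1) 26|_5 = 5^2 + 1 ↦ 6^2 + 1|_6 = 37 ⇒ 36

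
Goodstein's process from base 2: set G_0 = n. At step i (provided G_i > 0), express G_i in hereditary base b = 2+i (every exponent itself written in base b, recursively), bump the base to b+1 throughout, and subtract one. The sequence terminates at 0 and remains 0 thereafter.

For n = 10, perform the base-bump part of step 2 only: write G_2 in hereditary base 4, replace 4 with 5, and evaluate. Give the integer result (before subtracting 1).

15626

10 —HB2→ 2^(2 + 1) + 2 —bump→ 3^(3 + 1) + 3 = 84 —(−1)→ 83
83 —HB3→ 3^(3 + 1) + 2 —bump→ 4^(4 + 1) + 2 = 1026 —(−1)→ 1025
1025 —HB4→ 4^(4 + 1) + 1 —bump→ 5^(5 + 1) + 1 = 15626 —(−1)→ 15625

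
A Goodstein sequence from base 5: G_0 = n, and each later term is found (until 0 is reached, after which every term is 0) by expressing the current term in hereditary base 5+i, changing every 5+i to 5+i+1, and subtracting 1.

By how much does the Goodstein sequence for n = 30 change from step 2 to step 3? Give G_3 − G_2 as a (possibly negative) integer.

14

30 —HB5→ 5^2 + 5 —bump→ 6^2 + 6 = 42 —(−1)→ 41
41 —HB6→ 6^2 + 5 —bump→ 7^2 + 5 = 54 —(−1)→ 53
53 —HB7→ 7^2 + 4 —bump→ 8^2 + 4 = 68 —(−1)→ 67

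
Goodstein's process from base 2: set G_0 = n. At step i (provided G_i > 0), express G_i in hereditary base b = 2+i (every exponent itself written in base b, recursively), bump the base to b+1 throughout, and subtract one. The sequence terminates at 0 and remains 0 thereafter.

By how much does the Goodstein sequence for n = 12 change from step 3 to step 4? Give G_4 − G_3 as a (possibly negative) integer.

base 2: 12 = 2^(2 + 1) + 2^2; at 3: 3^(3 + 1) + 3^3 = 108; next = 107
base 3: 107 = 3^(3 + 1) + 2·3^2 + 2·3 + 2; at 4: 4^(4 + 1) + 2·4^2 + 2·4 + 2 = 1066; next = 1065
base 4: 1065 = 4^(4 + 1) + 2·4^2 + 2·4 + 1; at 5: 5^(5 + 1) + 2·5^2 + 2·5 + 1 = 15686; next = 15685
base 5: 15685 = 5^(5 + 1) + 2·5^2 + 2·5; at 6: 6^(6 + 1) + 2·6^2 + 2·6 = 280020; next = 280019

264334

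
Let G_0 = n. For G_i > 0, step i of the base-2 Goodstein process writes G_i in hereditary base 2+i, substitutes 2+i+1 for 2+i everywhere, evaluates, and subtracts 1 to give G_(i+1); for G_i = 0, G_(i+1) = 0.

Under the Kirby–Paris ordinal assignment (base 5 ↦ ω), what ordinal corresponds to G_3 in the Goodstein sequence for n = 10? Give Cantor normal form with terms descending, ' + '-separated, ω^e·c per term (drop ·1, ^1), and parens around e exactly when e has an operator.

base 2: 10 = 2^(2 + 1) + 2; at 3: 3^(3 + 1) + 3 = 84; next = 83
base 3: 83 = 3^(3 + 1) + 2; at 4: 4^(4 + 1) + 2 = 1026; next = 1025
base 4: 1025 = 4^(4 + 1) + 1; at 5: 5^(5 + 1) + 1 = 15626; next = 15625
base 5: 15625 = 5^(5 + 1); at 6: 6^(6 + 1) = 279936; next = 279935

ω^(ω + 1)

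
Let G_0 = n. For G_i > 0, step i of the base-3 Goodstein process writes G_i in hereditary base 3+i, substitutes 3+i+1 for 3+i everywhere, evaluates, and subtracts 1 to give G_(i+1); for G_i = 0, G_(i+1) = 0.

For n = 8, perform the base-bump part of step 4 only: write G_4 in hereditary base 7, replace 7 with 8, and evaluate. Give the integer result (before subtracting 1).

12

base 3: 8 = 2·3 + 2; at 4: 2·4 + 2 = 10; next = 9
base 4: 9 = 2·4 + 1; at 5: 2·5 + 1 = 11; next = 10
base 5: 10 = 2·5; at 6: 2·6 = 12; next = 11
base 6: 11 = 6 + 5; at 7: 7 + 5 = 12; next = 11
base 7: 11 = 7 + 4; at 8: 8 + 4 = 12; next = 11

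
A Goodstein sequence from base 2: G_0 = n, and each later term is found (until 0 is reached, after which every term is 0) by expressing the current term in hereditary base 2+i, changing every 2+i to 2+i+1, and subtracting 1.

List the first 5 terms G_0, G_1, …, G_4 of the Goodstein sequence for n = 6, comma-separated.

G_0=6  [base 2] 2^2 + 2  →[2↦3]→  3^3 + 3 = 30  −1 ⇒ G_1=29
G_1=29  [base 3] 3^3 + 2  →[3↦4]→  4^4 + 2 = 258  −1 ⇒ G_2=257
G_2=257  [base 4] 4^4 + 1  →[4↦5]→  5^5 + 1 = 3126  −1 ⇒ G_3=3125
G_3=3125  [base 5] 5^5  →[5↦6]→  6^6 = 46656  −1 ⇒ G_4=46655

6, 29, 257, 3125, 46655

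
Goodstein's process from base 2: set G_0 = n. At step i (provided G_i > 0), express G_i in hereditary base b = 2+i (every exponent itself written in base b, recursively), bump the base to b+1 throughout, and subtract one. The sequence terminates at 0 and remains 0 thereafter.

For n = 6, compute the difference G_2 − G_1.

G_0=6  [base 2] 2^2 + 2  →[2↦3]→  3^3 + 3 = 30  −1 ⇒ G_1=29
G_1=29  [base 3] 3^3 + 2  →[3↦4]→  4^4 + 2 = 258  −1 ⇒ G_2=257

228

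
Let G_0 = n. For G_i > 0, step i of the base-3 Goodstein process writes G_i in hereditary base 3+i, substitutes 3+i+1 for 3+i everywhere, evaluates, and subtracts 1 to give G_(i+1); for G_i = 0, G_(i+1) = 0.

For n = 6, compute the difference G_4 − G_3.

G_0=6  [base 3] 2·3  →[3↦4]→  2·4 = 8  −1 ⇒ G_1=7
G_1=7  [base 4] 4 + 3  →[4↦5]→  5 + 3 = 8  −1 ⇒ G_2=7
G_2=7  [base 5] 5 + 2  →[5↦6]→  6 + 2 = 8  −1 ⇒ G_3=7
G_3=7  [base 6] 6 + 1  →[6↦7]→  7 + 1 = 8  −1 ⇒ G_4=7

0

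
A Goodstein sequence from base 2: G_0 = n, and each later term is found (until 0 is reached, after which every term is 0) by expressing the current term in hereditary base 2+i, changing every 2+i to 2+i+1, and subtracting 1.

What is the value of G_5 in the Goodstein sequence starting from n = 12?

5764910

step 0: 12 = 2^(2 + 1) + 2^2; sub 3 for 2: 3^(3 + 1) + 3^3; = 108; G_1 = 108−1 = 107
step 1: 107 = 3^(3 + 1) + 2·3^2 + 2·3 + 2; sub 4 for 3: 4^(4 + 1) + 2·4^2 + 2·4 + 2; = 1066; G_2 = 1066−1 = 1065
step 2: 1065 = 4^(4 + 1) + 2·4^2 + 2·4 + 1; sub 5 for 4: 5^(5 + 1) + 2·5^2 + 2·5 + 1; = 15686; G_3 = 15686−1 = 15685
step 3: 15685 = 5^(5 + 1) + 2·5^2 + 2·5; sub 6 for 5: 6^(6 + 1) + 2·6^2 + 2·6; = 280020; G_4 = 280020−1 = 280019
step 4: 280019 = 6^(6 + 1) + 2·6^2 + 6 + 5; sub 7 for 6: 7^(7 + 1) + 2·7^2 + 7 + 5; = 5764911; G_5 = 5764911−1 = 5764910
step 5: 5764910 = 7^(7 + 1) + 2·7^2 + 7 + 4; sub 8 for 7: 8^(8 + 1) + 2·8^2 + 8 + 4; = 134217868; G_6 = 134217868−1 = 134217867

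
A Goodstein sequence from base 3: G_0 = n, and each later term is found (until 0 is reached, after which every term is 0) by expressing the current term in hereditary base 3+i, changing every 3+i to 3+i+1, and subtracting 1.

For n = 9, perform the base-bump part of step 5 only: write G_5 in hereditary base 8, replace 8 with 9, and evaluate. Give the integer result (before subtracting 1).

i=0: 9 = 3^2 (b=3); 3→4: 4^2 = 16; 16−1 = 15
i=1: 15 = 3·4 + 3 (b=4); 4→5: 3·5 + 3 = 18; 18−1 = 17
i=2: 17 = 3·5 + 2 (b=5); 5→6: 3·6 + 2 = 20; 20−1 = 19
i=3: 19 = 3·6 + 1 (b=6); 6→7: 3·7 + 1 = 22; 22−1 = 21
i=4: 21 = 3·7 (b=7); 7→8: 3·8 = 24; 24−1 = 23
i=5: 23 = 2·8 + 7 (b=8); 8→9: 2·9 + 7 = 25; 25−1 = 24

25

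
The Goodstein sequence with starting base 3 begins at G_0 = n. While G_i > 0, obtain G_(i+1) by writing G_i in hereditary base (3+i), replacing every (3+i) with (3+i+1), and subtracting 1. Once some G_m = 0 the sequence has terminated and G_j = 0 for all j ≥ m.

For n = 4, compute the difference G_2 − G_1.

0

G_0=4  [base 3] 3 + 1  →[3↦4]→  4 + 1 = 5  −1 ⇒ G_1=4
G_1=4  [base 4] 4  →[4↦5]→  5 = 5  −1 ⇒ G_2=4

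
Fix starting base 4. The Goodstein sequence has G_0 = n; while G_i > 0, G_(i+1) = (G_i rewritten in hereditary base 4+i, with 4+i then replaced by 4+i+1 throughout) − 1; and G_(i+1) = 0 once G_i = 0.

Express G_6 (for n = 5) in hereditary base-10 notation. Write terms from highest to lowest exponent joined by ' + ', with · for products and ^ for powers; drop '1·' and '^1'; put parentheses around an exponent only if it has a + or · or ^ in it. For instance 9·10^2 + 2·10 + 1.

base 4: 5 = 4 + 1; at 5: 5 + 1 = 6; next = 5
base 5: 5 = 5; at 6: 6 = 6; next = 5
base 6: 5 = 5; at 7: 5 = 5; next = 4
base 7: 4 = 4; at 8: 4 = 4; next = 3
base 8: 3 = 3; at 9: 3 = 3; next = 2
base 9: 2 = 2; at 10: 2 = 2; next = 1
base 10: 1 = 1; at 11: 1 = 1; next = 0

1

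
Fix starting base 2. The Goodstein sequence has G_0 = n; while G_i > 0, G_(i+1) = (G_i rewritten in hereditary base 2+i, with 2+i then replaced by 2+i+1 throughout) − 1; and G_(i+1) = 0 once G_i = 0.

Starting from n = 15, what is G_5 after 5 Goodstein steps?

6588344

15 —HB2→ 2^(2 + 1) + 2^2 + 2 + 1 —bump→ 3^(3 + 1) + 3^3 + 3 + 1 = 112 —(−1)→ 111
111 —HB3→ 3^(3 + 1) + 3^3 + 3 —bump→ 4^(4 + 1) + 4^4 + 4 = 1284 —(−1)→ 1283
1283 —HB4→ 4^(4 + 1) + 4^4 + 3 —bump→ 5^(5 + 1) + 5^5 + 3 = 18753 —(−1)→ 18752
18752 —HB5→ 5^(5 + 1) + 5^5 + 2 —bump→ 6^(6 + 1) + 6^6 + 2 = 326594 —(−1)→ 326593
326593 —HB6→ 6^(6 + 1) + 6^6 + 1 —bump→ 7^(7 + 1) + 7^7 + 1 = 6588345 —(−1)→ 6588344
6588344 —HB7→ 7^(7 + 1) + 7^7 —bump→ 8^(8 + 1) + 8^8 = 150994944 —(−1)→ 150994943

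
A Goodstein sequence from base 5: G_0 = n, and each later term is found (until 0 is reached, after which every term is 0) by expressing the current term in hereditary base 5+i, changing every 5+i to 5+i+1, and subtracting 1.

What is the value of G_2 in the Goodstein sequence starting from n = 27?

G_0=27  [base 5] 5^2 + 2  →[5↦6]→  6^2 + 2 = 38  −1 ⇒ G_1=37
G_1=37  [base 6] 6^2 + 1  →[6↦7]→  7^2 + 1 = 50  −1 ⇒ G_2=49
G_2=49  [base 7] 7^2  →[7↦8]→  8^2 = 64  −1 ⇒ G_3=63

49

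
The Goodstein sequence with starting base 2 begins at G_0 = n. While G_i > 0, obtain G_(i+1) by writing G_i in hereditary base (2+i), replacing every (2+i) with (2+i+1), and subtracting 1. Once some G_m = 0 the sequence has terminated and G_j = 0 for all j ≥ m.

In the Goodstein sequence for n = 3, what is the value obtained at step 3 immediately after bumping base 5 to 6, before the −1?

2

G_0 = 3. HB_2(3) = 2 + 1. Bump = 4. G_1 = 3.
G_1 = 3. HB_3(3) = 3. Bump = 4. G_2 = 3.
G_2 = 3. HB_4(3) = 3. Bump = 3. G_3 = 2.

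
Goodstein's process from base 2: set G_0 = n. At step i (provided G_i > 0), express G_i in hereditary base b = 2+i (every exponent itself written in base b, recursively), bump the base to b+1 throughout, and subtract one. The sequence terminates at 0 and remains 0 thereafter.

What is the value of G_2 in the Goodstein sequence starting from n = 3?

3 —HB2→ 2 + 1 —bump→ 3 + 1 = 4 —(−1)→ 3
3 —HB3→ 3 —bump→ 4 = 4 —(−1)→ 3
3 —HB4→ 3 —bump→ 3 = 3 —(−1)→ 2

3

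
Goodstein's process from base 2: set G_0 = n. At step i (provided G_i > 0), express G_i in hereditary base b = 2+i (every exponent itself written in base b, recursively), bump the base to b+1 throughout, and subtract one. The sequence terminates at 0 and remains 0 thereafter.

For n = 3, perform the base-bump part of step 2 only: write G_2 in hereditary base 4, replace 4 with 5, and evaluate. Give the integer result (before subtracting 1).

step 0: 3 = 2 + 1; sub 3 for 2: 3 + 1; = 4; G_1 = 4−1 = 3
step 1: 3 = 3; sub 4 for 3: 4; = 4; G_2 = 4−1 = 3

3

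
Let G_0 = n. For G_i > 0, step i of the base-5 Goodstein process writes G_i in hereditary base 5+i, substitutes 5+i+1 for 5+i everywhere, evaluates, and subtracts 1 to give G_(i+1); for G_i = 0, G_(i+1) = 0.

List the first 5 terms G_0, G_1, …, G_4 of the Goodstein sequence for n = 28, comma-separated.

28, 38, 50, 64, 80

step 0: 28 = 5^2 + 3; sub 6 for 5: 6^2 + 3; = 39; G_1 = 39−1 = 38
step 1: 38 = 6^2 + 2; sub 7 for 6: 7^2 + 2; = 51; G_2 = 51−1 = 50
step 2: 50 = 7^2 + 1; sub 8 for 7: 8^2 + 1; = 65; G_3 = 65−1 = 64
step 3: 64 = 8^2; sub 9 for 8: 9^2; = 81; G_4 = 81−1 = 80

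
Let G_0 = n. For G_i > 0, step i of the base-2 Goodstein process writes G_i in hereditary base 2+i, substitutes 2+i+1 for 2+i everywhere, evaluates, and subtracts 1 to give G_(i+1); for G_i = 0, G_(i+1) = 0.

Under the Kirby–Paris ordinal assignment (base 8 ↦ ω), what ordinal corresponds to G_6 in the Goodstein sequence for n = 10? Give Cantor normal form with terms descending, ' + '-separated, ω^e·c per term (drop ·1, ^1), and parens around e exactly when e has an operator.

ω^ω·5 + ω^5·5 + ω^4·5 + ω^3·5 + ω^2·5 + ω·5 + 3

[0] 10 ≡ 2^(2 + 1) + 2 (base 2). Lift 3: 84. −1: 83.
[1] 83 ≡ 3^(3 + 1) + 2 (base 3). Lift 4: 1026. −1: 1025.
[2] 1025 ≡ 4^(4 + 1) + 1 (base 4). Lift 5: 15626. −1: 15625.
[3] 15625 ≡ 5^(5 + 1) (base 5). Lift 6: 279936. −1: 279935.
[4] 279935 ≡ 5·6^6 + 5·6^5 + 5·6^4 + 5·6^3 + 5·6^2 + 5·6 + 5 (base 6). Lift 7: 4215755. −1: 4215754.
[5] 4215754 ≡ 5·7^7 + 5·7^5 + 5·7^4 + 5·7^3 + 5·7^2 + 5·7 + 4 (base 7). Lift 8: 84073324. −1: 84073323.
[6] 84073323 ≡ 5·8^8 + 5·8^5 + 5·8^4 + 5·8^3 + 5·8^2 + 5·8 + 3 (base 8). Lift 9: 1937434593. −1: 1937434592.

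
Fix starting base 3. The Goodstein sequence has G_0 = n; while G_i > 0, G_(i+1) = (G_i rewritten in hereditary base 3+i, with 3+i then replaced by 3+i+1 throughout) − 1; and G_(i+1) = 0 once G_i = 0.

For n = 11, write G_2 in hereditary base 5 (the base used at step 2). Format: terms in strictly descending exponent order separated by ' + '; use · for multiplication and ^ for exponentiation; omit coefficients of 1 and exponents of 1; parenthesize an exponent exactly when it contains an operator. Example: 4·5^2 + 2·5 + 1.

G_0 = 11. HB_3(11) = 3^2 + 2. Bump = 18. G_1 = 17.
G_1 = 17. HB_4(17) = 4^2 + 1. Bump = 26. G_2 = 25.
G_2 = 25. HB_5(25) = 5^2. Bump = 36. G_3 = 35.

5^2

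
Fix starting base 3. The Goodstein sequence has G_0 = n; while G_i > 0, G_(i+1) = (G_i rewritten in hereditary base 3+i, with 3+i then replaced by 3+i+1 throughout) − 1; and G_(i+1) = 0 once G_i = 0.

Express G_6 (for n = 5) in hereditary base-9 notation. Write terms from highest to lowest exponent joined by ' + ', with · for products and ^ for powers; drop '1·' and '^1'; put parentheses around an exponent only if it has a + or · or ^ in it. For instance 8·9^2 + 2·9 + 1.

base 3: 5 = 3 + 2; at 4: 4 + 2 = 6; next = 5
base 4: 5 = 4 + 1; at 5: 5 + 1 = 6; next = 5
base 5: 5 = 5; at 6: 6 = 6; next = 5
base 6: 5 = 5; at 7: 5 = 5; next = 4
base 7: 4 = 4; at 8: 4 = 4; next = 3
base 8: 3 = 3; at 9: 3 = 3; next = 2
base 9: 2 = 2; at 10: 2 = 2; next = 1

2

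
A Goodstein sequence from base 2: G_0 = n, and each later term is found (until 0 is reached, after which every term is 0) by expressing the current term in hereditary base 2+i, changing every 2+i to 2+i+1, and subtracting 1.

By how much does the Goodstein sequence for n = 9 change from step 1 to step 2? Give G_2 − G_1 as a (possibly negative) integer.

G_0 = 9. HB_2(9) = 2^(2 + 1) + 1. Bump = 82. G_1 = 81.
G_1 = 81. HB_3(81) = 3^(3 + 1). Bump = 1024. G_2 = 1023.

942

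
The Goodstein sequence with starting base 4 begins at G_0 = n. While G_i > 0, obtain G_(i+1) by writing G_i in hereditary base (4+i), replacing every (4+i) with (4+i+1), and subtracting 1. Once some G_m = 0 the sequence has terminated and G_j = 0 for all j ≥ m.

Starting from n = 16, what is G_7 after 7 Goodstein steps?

41

G_0 = 16. HB_4(16) = 4^2. Bump = 25. G_1 = 24.
G_1 = 24. HB_5(24) = 4·5 + 4. Bump = 28. G_2 = 27.
G_2 = 27. HB_6(27) = 4·6 + 3. Bump = 31. G_3 = 30.
G_3 = 30. HB_7(30) = 4·7 + 2. Bump = 34. G_4 = 33.
G_4 = 33. HB_8(33) = 4·8 + 1. Bump = 37. G_5 = 36.
G_5 = 36. HB_9(36) = 4·9. Bump = 40. G_6 = 39.
G_6 = 39. HB_10(39) = 3·10 + 9. Bump = 42. G_7 = 41.
G_7 = 41. HB_11(41) = 3·11 + 8. Bump = 44. G_8 = 43.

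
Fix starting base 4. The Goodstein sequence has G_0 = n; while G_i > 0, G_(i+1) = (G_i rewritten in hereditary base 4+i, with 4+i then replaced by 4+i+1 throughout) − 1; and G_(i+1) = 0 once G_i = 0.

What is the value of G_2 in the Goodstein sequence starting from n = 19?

37

step 0: 19 = 4^2 + 3; sub 5 for 4: 5^2 + 3; = 28; G_1 = 28−1 = 27
step 1: 27 = 5^2 + 2; sub 6 for 5: 6^2 + 2; = 38; G_2 = 38−1 = 37
step 2: 37 = 6^2 + 1; sub 7 for 6: 7^2 + 1; = 50; G_3 = 50−1 = 49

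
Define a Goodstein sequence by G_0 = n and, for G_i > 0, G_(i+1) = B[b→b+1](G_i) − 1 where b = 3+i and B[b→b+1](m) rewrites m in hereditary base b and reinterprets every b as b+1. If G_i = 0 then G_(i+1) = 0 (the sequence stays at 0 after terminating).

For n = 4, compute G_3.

G_0 = 4. HB_3(4) = 3 + 1. Bump = 5. G_1 = 4.
G_1 = 4. HB_4(4) = 4. Bump = 5. G_2 = 4.
G_2 = 4. HB_5(4) = 4. Bump = 4. G_3 = 3.
G_3 = 3. HB_6(3) = 3. Bump = 3. G_4 = 2.

3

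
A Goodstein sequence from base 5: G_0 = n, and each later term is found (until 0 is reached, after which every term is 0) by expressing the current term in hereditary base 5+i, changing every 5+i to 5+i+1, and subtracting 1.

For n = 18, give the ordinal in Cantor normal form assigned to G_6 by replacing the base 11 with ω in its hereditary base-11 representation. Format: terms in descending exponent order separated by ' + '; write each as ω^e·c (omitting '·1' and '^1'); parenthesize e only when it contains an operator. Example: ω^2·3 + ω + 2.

step 0: 18 = 3·5 + 3; sub 6 for 5: 3·6 + 3; = 21; G_1 = 21−1 = 20
step 1: 20 = 3·6 + 2; sub 7 for 6: 3·7 + 2; = 23; G_2 = 23−1 = 22
step 2: 22 = 3·7 + 1; sub 8 for 7: 3·8 + 1; = 25; G_3 = 25−1 = 24
step 3: 24 = 3·8; sub 9 for 8: 3·9; = 27; G_4 = 27−1 = 26
step 4: 26 = 2·9 + 8; sub 10 for 9: 2·10 + 8; = 28; G_5 = 28−1 = 27
step 5: 27 = 2·10 + 7; sub 11 for 10: 2·11 + 7; = 29; G_6 = 29−1 = 28
step 6: 28 = 2·11 + 6; sub 12 for 11: 2·12 + 6; = 30; G_7 = 30−1 = 29

ω·2 + 6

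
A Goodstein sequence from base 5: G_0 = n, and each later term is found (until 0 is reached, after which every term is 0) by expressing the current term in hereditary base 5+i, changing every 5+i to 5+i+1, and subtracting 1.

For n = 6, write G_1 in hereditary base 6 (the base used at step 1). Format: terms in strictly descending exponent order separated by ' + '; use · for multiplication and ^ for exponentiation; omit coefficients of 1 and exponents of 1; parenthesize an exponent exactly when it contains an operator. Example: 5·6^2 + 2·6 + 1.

base 5: 6 = 5 + 1; at 6: 6 + 1 = 7; next = 6
base 6: 6 = 6; at 7: 7 = 7; next = 6

6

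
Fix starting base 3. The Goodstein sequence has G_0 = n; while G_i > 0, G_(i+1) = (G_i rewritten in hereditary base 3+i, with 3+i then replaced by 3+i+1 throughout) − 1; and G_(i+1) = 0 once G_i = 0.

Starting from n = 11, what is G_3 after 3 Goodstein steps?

35

11 —HB3→ 3^2 + 2 —bump→ 4^2 + 2 = 18 —(−1)→ 17
17 —HB4→ 4^2 + 1 —bump→ 5^2 + 1 = 26 —(−1)→ 25
25 —HB5→ 5^2 —bump→ 6^2 = 36 —(−1)→ 35
35 —HB6→ 5·6 + 5 —bump→ 5·7 + 5 = 40 —(−1)→ 39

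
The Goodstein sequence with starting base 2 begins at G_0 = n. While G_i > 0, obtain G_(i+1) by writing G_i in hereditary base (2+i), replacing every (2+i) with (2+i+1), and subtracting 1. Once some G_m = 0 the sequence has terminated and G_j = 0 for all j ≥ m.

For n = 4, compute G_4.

83

G_0=4  [base 2] 2^2  →[2↦3]→  3^3 = 27  −1 ⇒ G_1=26
G_1=26  [base 3] 2·3^2 + 2·3 + 2  →[3↦4]→  2·4^2 + 2·4 + 2 = 42  −1 ⇒ G_2=41
G_2=41  [base 4] 2·4^2 + 2·4 + 1  →[4↦5]→  2·5^2 + 2·5 + 1 = 61  −1 ⇒ G_3=60
G_3=60  [base 5] 2·5^2 + 2·5  →[5↦6]→  2·6^2 + 2·6 = 84  −1 ⇒ G_4=83
G_4=83  [base 6] 2·6^2 + 6 + 5  →[6↦7]→  2·7^2 + 7 + 5 = 110  −1 ⇒ G_5=109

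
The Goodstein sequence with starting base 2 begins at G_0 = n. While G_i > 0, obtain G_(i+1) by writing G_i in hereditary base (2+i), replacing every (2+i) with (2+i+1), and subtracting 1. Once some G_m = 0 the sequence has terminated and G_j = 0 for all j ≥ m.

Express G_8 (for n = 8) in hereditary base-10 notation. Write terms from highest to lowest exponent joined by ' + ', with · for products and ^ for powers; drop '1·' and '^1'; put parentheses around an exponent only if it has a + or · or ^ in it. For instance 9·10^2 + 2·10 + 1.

2·10^10 + 2·10^2 + 10 + 1

step 0: 8 = 2^(2 + 1); sub 3 for 2: 3^(3 + 1); = 81; G_1 = 81−1 = 80
step 1: 80 = 2·3^3 + 2·3^2 + 2·3 + 2; sub 4 for 3: 2·4^4 + 2·4^2 + 2·4 + 2; = 554; G_2 = 554−1 = 553
step 2: 553 = 2·4^4 + 2·4^2 + 2·4 + 1; sub 5 for 4: 2·5^5 + 2·5^2 + 2·5 + 1; = 6311; G_3 = 6311−1 = 6310
step 3: 6310 = 2·5^5 + 2·5^2 + 2·5; sub 6 for 5: 2·6^6 + 2·6^2 + 2·6; = 93396; G_4 = 93396−1 = 93395
step 4: 93395 = 2·6^6 + 2·6^2 + 6 + 5; sub 7 for 6: 2·7^7 + 2·7^2 + 7 + 5; = 1647196; G_5 = 1647196−1 = 1647195
step 5: 1647195 = 2·7^7 + 2·7^2 + 7 + 4; sub 8 for 7: 2·8^8 + 2·8^2 + 8 + 4; = 33554572; G_6 = 33554572−1 = 33554571
step 6: 33554571 = 2·8^8 + 2·8^2 + 8 + 3; sub 9 for 8: 2·9^9 + 2·9^2 + 9 + 3; = 774841152; G_7 = 774841152−1 = 774841151
step 7: 774841151 = 2·9^9 + 2·9^2 + 9 + 2; sub 10 for 9: 2·10^10 + 2·10^2 + 10 + 2; = 20000000212; G_8 = 20000000212−1 = 20000000211
step 8: 20000000211 = 2·10^10 + 2·10^2 + 10 + 1; sub 11 for 10: 2·11^11 + 2·11^2 + 11 + 1; = 570623341476; G_9 = 570623341476−1 = 570623341475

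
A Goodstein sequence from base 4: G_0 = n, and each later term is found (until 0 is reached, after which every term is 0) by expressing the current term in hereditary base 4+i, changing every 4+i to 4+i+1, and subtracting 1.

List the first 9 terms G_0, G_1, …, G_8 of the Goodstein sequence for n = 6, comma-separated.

step 0: 6 = 4 + 2; sub 5 for 4: 5 + 2; = 7; G_1 = 7−1 = 6
step 1: 6 = 5 + 1; sub 6 for 5: 6 + 1; = 7; G_2 = 7−1 = 6
step 2: 6 = 6; sub 7 for 6: 7; = 7; G_3 = 7−1 = 6
step 3: 6 = 6; sub 8 for 7: 6; = 6; G_4 = 6−1 = 5
step 4: 5 = 5; sub 9 for 8: 5; = 5; G_5 = 5−1 = 4
step 5: 4 = 4; sub 10 for 9: 4; = 4; G_6 = 4−1 = 3
step 6: 3 = 3; sub 11 for 10: 3; = 3; G_7 = 3−1 = 2
step 7: 2 = 2; sub 12 for 11: 2; = 2; G_8 = 2−1 = 1

6, 6, 6, 6, 5, 4, 3, 2, 1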